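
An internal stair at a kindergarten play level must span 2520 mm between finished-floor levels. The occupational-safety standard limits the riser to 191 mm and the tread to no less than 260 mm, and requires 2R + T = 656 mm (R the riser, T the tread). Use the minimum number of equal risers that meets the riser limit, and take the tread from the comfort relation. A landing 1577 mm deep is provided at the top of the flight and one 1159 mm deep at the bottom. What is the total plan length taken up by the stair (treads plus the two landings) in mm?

6584 mm

⌈2520/191⌉ = 14 risers.
Each riser is 2520/14 = 180 mm (≤ 191 mm).
T = 656 − 2·180 = 296 mm, which satisfies the 260 mm minimum.
Going = (14 − 1) × 296 = 3848 mm.
Add landings: 3848 + 1577 + 1159 = 6584 mm.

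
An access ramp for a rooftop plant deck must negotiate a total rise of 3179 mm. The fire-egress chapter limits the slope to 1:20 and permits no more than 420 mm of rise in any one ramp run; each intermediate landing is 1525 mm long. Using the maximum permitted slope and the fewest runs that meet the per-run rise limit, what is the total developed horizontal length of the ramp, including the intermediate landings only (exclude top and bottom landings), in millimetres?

74255 mm

At most 420 each: 3179/420 = 7.57, giving 8 ramp runs. That means 7 intermediate landings.
Horizontal run for 3179 mm of rise at 1:20 is 3179 × 20 = 63580 mm.
7 intermediate landings contribute 7 × 1525 = 10675 mm.
Total developed length = 63580 + 10675 = 74255 mm.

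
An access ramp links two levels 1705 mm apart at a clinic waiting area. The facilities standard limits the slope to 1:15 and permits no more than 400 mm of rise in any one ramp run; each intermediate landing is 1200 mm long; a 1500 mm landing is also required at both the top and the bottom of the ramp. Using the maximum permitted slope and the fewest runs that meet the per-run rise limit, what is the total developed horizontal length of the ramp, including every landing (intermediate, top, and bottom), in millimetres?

33375 mm

At most 400 each: 1705/400 = 4.26, giving 5 ramp runs. That means 4 intermediate landings.
Ramp run (horizontal) at 1:15: 1705 × 15 = 25575 mm.
4 intermediate landings contribute 4 × 1200 = 4800 mm.
Top and bottom landings: 2 × 1500 = 3000 mm.
Total = 25575 + 4800 + 3000 = 33375 mm.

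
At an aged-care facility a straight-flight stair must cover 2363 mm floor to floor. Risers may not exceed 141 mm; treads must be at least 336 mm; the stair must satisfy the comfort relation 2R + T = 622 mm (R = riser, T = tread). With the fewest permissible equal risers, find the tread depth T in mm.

344 mm

⌈2363/141⌉ = 17 risers.
R = 2363 ÷ 17 = 139 mm.
Tread T = 622 − 2 × 139 = 344 mm (≥ 336 mm).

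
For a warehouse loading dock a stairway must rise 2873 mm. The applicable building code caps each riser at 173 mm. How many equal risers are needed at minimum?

17 risers

⌈2873/173⌉ = 17 risers.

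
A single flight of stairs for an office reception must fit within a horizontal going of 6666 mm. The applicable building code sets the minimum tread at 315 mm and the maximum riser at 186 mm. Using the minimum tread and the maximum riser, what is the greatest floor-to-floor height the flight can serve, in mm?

4092 mm

6666 / 315 = 21.16, so 21 treads fit.
Risers = treads + 1 = 22.
Maximum height = 22 × 186 = 4092 mm.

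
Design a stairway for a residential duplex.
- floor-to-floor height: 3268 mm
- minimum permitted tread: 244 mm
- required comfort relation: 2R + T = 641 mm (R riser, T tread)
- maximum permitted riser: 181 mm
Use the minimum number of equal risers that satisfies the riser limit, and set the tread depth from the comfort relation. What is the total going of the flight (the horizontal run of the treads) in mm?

3268 / 181 = 18.055 → round up to 19 risers.
R = 3268 ÷ 19 = 172 mm.
From 2R + T = 641: T = 641 − 344 = 297 mm.
Going = (19 − 1) × 297 = 5346 mm.

5346 mm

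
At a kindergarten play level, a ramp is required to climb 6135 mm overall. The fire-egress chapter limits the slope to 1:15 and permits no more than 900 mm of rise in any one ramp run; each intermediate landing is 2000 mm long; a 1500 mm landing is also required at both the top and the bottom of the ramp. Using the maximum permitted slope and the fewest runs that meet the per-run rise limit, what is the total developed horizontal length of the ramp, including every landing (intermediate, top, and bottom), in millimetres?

At most 900 each: 6135/900 = 6.82, giving 7 ramp runs. That means 6 intermediate landings.
Ramp run (horizontal) at 1:15: 6135 × 15 = 92025 mm.
6 intermediate landings contribute 6 × 2000 = 12000 mm.
Top and bottom landings: 2 × 1500 = 3000 mm.
Total = 92025 + 12000 + 3000 = 107025 mm.

107025 mm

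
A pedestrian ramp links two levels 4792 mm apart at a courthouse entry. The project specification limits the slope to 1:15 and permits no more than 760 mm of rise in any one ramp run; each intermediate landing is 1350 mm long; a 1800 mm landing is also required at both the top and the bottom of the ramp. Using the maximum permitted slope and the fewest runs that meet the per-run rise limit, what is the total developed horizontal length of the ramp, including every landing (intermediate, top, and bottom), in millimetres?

⌈4792/760⌉ = 7 ramp runs. That means 6 intermediate landings.
Horizontal run for 4792 mm of rise at 1:15 is 4792 × 15 = 71880 mm.
6 intermediate landings contribute 6 × 1350 = 8100 mm.
Top and bottom landings: 2 × 1800 = 3600 mm.
Total = 71880 + 8100 + 3600 = 83580 mm.

83580 mm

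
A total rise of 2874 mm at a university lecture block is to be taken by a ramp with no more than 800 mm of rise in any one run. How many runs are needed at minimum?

4 runs

⌈2874/800⌉ = 4 ramp runs.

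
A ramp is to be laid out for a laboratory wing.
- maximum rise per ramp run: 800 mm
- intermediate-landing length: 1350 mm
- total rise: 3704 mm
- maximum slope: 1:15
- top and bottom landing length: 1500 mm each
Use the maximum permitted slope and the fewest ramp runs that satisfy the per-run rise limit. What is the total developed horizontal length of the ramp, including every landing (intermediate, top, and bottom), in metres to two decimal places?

3704 / 800 = 4.630 → round up to 5 ramp runs. That means 4 intermediate landings.
Horizontal run for 3704 mm of rise at 1:15 is 3704 × 15 = 55560 mm.
Intermediate landings: 4 × 1350 = 5400 mm.
Top and bottom landings: 2 × 1500 = 3000 mm.
Total = 55560 + 5400 + 3000 = 63960 mm.
= 63.96 m.

63.96 m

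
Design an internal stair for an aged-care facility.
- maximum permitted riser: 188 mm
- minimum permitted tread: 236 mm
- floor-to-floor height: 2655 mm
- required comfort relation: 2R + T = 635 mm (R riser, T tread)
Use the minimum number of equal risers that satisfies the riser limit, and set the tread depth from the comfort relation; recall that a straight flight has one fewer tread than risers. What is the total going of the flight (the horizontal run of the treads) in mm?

2655 / 188 = 14.12, so 15 risers are needed.
R = 2655 ÷ 15 = 177 mm.
From 2R + T = 635: T = 635 − 354 = 281 mm.
15 risers give 14 treads; going = 14 × 281 = 3934 mm.

3934 mm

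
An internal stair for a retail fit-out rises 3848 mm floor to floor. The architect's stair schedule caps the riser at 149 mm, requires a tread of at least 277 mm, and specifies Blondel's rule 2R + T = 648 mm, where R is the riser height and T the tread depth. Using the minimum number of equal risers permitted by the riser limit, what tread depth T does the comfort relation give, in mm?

352 mm

At most 149 each: 3848/149 = 25.83, giving 26 risers.
R = 3848 ÷ 26 = 148 mm.
T = 648 − 2·148 = 352 mm, which satisfies the 277 mm minimum.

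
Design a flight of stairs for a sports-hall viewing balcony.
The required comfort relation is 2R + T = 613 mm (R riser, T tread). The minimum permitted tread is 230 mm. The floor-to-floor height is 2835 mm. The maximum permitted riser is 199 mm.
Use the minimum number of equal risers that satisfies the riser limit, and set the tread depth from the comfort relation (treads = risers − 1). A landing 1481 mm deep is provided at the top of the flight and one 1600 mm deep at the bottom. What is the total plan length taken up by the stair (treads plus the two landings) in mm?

6371 mm

2835 / 199 = 14.246 → round up to 15 risers.
R = 2835 ÷ 15 = 189 mm.
T = 613 − 2·189 = 235 mm, which satisfies the 230 mm minimum.
Treads = 15 − 1 = 14; going = 14 × 235 = 3290 mm.
Add landings: 3290 + 1481 + 1600 = 6371 mm.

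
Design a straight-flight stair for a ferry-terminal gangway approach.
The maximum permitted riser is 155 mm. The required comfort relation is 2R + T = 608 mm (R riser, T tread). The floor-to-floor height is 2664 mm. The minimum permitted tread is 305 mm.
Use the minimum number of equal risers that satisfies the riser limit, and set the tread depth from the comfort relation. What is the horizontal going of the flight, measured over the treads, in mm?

2664 / 155 = 17.19, so 18 risers are needed.
R = 2664 ÷ 18 = 148 mm.
From 2R + T = 608: T = 608 − 296 = 312 mm.
Going = (18 − 1) × 312 = 5304 mm.

5304 mm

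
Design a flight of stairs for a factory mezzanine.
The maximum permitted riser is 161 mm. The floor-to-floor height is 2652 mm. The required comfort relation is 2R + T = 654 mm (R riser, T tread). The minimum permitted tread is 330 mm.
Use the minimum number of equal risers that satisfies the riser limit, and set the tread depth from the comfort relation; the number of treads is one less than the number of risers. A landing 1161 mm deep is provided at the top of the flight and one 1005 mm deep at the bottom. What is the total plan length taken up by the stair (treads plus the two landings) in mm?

2652 / 161 = 16.47, so 17 risers are needed.
Each riser is 2652/17 = 156 mm (≤ 161 mm).
From 2R + T = 654: T = 654 − 312 = 342 mm.
17 risers give 16 treads; going = 16 × 342 = 5472 mm.
Enclosure = 5472 + 1161 + 1005 = 7638 mm.

7638 mm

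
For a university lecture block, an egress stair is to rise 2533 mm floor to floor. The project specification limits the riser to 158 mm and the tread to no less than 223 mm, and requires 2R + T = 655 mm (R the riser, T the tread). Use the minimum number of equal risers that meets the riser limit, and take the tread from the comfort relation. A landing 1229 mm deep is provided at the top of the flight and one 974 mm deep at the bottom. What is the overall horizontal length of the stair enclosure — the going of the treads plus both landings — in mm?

7915 mm

2533 / 158 = 16.032 → round up to 17 risers.
Each riser is 2533/17 = 149 mm (≤ 158 mm).
Tread T = 655 − 2 × 149 = 357 mm (≥ 223 mm).
17 risers give 16 treads; going = 16 × 357 = 5712 mm.
Enclosure = 5712 + 1229 + 974 = 7915 mm.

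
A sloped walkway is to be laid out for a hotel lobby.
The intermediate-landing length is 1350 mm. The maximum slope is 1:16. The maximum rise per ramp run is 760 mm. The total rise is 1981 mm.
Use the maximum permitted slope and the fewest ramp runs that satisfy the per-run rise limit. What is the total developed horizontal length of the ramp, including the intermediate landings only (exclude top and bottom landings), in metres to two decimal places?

1981 / 760 = 2.61, so 3 ramp runs are needed. That means 2 intermediate landings.
Ramp run (horizontal) at 1:16: 1981 × 16 = 31696 mm.
2 intermediate landings contribute 2 × 1350 = 2700 mm.
Developed length = 31696 + 2700 = 34396 mm.
= 34.40 m.

34.40 m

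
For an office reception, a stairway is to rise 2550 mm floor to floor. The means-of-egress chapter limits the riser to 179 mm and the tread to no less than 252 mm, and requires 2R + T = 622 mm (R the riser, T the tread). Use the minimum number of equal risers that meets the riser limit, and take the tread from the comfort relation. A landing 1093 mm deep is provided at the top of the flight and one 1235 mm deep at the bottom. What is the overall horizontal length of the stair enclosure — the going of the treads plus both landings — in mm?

2550 / 179 = 14.25, so 15 risers are needed.
Each riser is 2550/15 = 170 mm (≤ 179 mm).
Tread T = 622 − 2 × 170 = 282 mm (≥ 252 mm).
15 risers give 14 treads; going = 14 × 282 = 3948 mm.
Enclosure = 3948 + 1093 + 1235 = 6276 mm.

6276 mm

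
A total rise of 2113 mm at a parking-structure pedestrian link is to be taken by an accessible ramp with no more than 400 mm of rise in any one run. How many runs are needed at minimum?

2113 / 400 = 5.282 → round up to 6 ramp runs.

6 runs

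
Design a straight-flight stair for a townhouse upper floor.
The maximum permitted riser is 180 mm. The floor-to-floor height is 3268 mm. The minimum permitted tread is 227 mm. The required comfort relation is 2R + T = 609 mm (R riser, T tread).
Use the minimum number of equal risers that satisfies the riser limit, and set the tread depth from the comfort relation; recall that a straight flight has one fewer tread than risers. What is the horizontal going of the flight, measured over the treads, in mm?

3268 / 180 = 18.156 → round up to 19 risers.
Each riser is 3268/19 = 172 mm (≤ 180 mm).
Tread T = 609 − 2 × 172 = 265 mm (≥ 227 mm).
Going = (19 − 1) × 265 = 4770 mm.

4770 mm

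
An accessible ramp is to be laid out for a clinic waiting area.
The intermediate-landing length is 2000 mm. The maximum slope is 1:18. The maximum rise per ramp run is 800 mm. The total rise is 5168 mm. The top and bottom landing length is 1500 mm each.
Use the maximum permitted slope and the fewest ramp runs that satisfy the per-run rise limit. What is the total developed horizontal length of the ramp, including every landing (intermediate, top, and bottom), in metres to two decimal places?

⌈5168/800⌉ = 7 ramp runs. That means 6 intermediate landings.
Ramp run (horizontal) at 1:18: 5168 × 18 = 93024 mm.
Intermediate landings: 6 × 2000 = 12000 mm.
Top and bottom landings: 2 × 1500 = 3000 mm.
Total = 93024 + 12000 + 3000 = 108024 mm.
= 108.02 m.

108.02 m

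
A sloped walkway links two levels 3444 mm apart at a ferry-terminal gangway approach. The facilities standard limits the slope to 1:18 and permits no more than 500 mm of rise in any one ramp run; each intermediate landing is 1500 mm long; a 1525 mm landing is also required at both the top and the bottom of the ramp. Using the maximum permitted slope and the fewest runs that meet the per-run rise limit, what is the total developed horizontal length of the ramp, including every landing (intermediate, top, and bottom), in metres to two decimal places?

74.04 m

At most 500 each: 3444/500 = 6.89, giving 7 ramp runs. That means 6 intermediate landings.
Horizontal run for 3444 mm of rise at 1:18 is 3444 × 18 = 61992 mm.
Intermediate landings: 6 × 1500 = 9000 mm.
Top and bottom landings: 2 × 1525 = 3050 mm.
Total = 61992 + 9000 + 3050 = 74042 mm.
= 74.04 m.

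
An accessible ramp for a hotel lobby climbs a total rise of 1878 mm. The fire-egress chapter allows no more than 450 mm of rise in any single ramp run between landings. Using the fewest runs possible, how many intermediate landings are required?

1878 / 450 = 4.17, so 5 ramp runs are needed.
5 runs are separated by 4 intermediate landings.

4 intermediate landings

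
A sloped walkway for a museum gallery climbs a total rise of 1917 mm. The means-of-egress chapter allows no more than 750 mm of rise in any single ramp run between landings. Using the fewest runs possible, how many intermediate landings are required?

⌈1917/750⌉ = 3 ramp runs.
3 runs are separated by 2 intermediate landings.

2 intermediate landings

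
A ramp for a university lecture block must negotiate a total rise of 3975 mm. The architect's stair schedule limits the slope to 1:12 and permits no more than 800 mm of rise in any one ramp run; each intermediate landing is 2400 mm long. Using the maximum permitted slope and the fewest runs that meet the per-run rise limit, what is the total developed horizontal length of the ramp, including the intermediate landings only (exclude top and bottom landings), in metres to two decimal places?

57.30 m

3975 / 800 = 4.97, so 5 ramp runs are needed. That means 4 intermediate landings.
Ramp run (horizontal) at 1:12: 3975 × 12 = 47700 mm.
Intermediate landings: 4 × 2400 = 9600 mm.
Developed length = 47700 + 9600 = 57300 mm.
= 57.30 m.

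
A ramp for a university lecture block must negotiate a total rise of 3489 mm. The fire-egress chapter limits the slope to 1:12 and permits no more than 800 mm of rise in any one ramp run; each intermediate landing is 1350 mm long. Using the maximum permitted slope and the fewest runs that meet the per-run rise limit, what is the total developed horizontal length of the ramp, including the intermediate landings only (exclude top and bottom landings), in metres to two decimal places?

3489 / 800 = 4.36, so 5 ramp runs are needed. That means 4 intermediate landings.
Ramp run (horizontal) at 1:12: 3489 × 12 = 41868 mm.
Intermediate landings: 4 × 1350 = 5400 mm.
Total developed length = 41868 + 5400 = 47268 mm.
= 47.27 m.

47.27 m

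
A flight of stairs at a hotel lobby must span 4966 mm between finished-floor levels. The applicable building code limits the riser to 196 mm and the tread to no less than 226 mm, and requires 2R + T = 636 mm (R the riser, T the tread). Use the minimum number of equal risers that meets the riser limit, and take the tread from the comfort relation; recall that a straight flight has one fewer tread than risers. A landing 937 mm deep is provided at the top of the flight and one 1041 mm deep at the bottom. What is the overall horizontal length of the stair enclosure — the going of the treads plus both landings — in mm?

8328 mm

4966 / 196 = 25.337 → round up to 26 risers.
R = 4966 ÷ 26 = 191 mm.
T = 636 − 2·191 = 254 mm, which satisfies the 226 mm minimum.
Treads = 26 − 1 = 25; going = 25 × 254 = 6350 mm.
Add landings: 6350 + 937 + 1041 = 8328 mm.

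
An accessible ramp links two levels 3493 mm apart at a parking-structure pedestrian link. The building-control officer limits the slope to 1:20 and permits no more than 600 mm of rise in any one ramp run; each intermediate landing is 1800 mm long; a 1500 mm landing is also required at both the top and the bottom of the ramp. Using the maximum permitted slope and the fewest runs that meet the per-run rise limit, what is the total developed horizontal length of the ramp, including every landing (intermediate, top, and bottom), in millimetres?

At most 600 each: 3493/600 = 5.82, giving 6 ramp runs. That means 5 intermediate landings.
Horizontal run for 3493 mm of rise at 1:20 is 3493 × 20 = 69860 mm.
Intermediate landings: 5 × 1800 = 9000 mm.
Top and bottom landings: 2 × 1500 = 3000 mm.
Total = 69860 + 9000 + 3000 = 81860 mm.

81860 mm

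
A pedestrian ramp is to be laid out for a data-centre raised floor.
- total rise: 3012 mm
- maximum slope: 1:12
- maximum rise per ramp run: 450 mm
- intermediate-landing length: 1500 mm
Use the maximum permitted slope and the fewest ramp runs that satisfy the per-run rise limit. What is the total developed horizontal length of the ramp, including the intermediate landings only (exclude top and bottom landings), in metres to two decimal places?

45.14 m

3012 / 450 = 6.69, so 7 ramp runs are needed. That means 6 intermediate landings.
Horizontal run for 3012 mm of rise at 1:12 is 3012 × 12 = 36144 mm.
6 intermediate landings contribute 6 × 1500 = 9000 mm.
Total developed length = 36144 + 9000 = 45144 mm.
= 45.14 m.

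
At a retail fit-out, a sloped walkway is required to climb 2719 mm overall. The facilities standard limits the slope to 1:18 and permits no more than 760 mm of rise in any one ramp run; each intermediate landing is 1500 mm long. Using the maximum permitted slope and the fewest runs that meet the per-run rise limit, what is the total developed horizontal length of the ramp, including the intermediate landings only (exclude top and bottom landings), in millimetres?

53442 mm

⌈2719/760⌉ = 4 ramp runs. That means 3 intermediate landings.
Horizontal run for 2719 mm of rise at 1:18 is 2719 × 18 = 48942 mm.
3 intermediate landings contribute 3 × 1500 = 4500 mm.
Developed length = 48942 + 4500 = 53442 mm.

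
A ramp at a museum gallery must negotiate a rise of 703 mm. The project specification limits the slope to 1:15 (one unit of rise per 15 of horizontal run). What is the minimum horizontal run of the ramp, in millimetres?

Run = rise × 15 = 703 × 15 = 10545 mm.

10545 mm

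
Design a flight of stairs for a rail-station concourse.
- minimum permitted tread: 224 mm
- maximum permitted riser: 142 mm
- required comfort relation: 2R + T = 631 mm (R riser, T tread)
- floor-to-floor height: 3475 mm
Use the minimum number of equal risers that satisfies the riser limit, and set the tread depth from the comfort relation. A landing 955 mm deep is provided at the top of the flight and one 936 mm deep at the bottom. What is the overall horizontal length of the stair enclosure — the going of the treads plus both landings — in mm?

10363 mm

At most 142 each: 3475/142 = 24.47, giving 25 risers.
R = 3475 ÷ 25 = 139 mm.
Tread T = 631 − 2 × 139 = 353 mm (≥ 224 mm).
25 risers give 24 treads; going = 24 × 353 = 8472 mm.
Add landings: 8472 + 955 + 936 = 10363 mm.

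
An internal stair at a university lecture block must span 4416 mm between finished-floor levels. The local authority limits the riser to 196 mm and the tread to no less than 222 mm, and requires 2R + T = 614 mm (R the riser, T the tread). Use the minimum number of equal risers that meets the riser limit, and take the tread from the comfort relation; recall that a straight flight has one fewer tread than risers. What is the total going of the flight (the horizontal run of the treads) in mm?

4416 / 196 = 22.531 → round up to 23 risers.
R = 4416 ÷ 23 = 192 mm.
Tread T = 614 − 2 × 192 = 230 mm (≥ 222 mm).
Treads = 23 − 1 = 22; going = 22 × 230 = 5060 mm.

5060 mm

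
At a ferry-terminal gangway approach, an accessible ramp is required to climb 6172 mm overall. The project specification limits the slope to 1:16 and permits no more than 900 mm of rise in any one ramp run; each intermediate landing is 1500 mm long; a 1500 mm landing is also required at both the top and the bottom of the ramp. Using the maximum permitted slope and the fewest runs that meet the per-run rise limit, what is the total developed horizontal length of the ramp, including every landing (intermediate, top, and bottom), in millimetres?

⌈6172/900⌉ = 7 ramp runs. That means 6 intermediate landings.
Ramp run (horizontal) at 1:16: 6172 × 16 = 98752 mm.
6 intermediate landings contribute 6 × 1500 = 9000 mm.
Top and bottom landings: 2 × 1500 = 3000 mm.
Total = 98752 + 9000 + 3000 = 110752 mm.

110752 mm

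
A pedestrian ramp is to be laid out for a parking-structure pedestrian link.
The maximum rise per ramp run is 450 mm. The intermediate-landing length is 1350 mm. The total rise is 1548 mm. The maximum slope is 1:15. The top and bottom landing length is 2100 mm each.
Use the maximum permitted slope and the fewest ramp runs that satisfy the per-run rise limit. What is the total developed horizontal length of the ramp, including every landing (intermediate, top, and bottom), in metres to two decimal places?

⌈1548/450⌉ = 4 ramp runs. That means 3 intermediate landings.
Ramp run (horizontal) at 1:15: 1548 × 15 = 23220 mm.
Intermediate landings: 3 × 1350 = 4050 mm.
Top and bottom landings: 2 × 2100 = 4200 mm.
Total = 23220 + 4050 + 4200 = 31470 mm.
= 31.47 m.

31.47 m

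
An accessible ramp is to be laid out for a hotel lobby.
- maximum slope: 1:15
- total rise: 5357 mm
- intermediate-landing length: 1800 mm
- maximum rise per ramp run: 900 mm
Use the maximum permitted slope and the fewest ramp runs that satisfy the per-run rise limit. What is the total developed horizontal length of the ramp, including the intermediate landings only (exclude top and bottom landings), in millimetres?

5357 / 900 = 5.95, so 6 ramp runs are needed. That means 5 intermediate landings.
Ramp run (horizontal) at 1:15: 5357 × 15 = 80355 mm.
5 intermediate landings contribute 5 × 1800 = 9000 mm.
Developed length = 80355 + 9000 = 89355 mm.

89355 mm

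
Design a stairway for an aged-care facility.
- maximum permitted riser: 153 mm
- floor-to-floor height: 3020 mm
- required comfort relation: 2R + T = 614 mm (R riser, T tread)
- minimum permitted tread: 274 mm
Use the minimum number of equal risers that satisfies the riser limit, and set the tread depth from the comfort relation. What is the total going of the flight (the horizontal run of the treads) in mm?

3020 / 153 = 19.74, so 20 risers are needed.
Riser R = 3020 / 20 = 151 mm, within the 153 mm limit.
Tread T = 614 − 2 × 151 = 312 mm (≥ 274 mm).
Treads = 20 − 1 = 19; going = 19 × 312 = 5928 mm.

5928 mm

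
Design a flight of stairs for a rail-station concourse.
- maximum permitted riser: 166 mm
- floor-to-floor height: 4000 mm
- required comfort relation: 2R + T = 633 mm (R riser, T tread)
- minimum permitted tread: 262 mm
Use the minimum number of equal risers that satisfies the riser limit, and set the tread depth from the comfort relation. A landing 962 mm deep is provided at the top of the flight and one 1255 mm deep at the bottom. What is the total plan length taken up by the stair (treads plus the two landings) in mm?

9729 mm

At most 166 each: 4000/166 = 24.10, giving 25 risers.
R = 4000 ÷ 25 = 160 mm.
From 2R + T = 633: T = 633 − 320 = 313 mm.
25 risers give 24 treads; going = 24 × 313 = 7512 mm.
Enclosure = 7512 + 962 + 1255 = 9729 mm.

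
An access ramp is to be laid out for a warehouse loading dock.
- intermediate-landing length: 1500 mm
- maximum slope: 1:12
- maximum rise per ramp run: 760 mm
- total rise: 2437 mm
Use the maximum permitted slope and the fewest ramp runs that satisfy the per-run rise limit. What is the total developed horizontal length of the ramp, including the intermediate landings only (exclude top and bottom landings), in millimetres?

33744 mm

⌈2437/760⌉ = 4 ramp runs. That means 3 intermediate landings.
Horizontal run for 2437 mm of rise at 1:12 is 2437 × 12 = 29244 mm.
Intermediate landings: 3 × 1500 = 4500 mm.
Developed length = 29244 + 4500 = 33744 mm.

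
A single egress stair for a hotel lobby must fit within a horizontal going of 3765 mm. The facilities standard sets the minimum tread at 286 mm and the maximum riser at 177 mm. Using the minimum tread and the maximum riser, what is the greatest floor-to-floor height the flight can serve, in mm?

3765 / 286 = 13.16, so 13 treads fit.
Risers = treads + 1 = 14.
Maximum height = 14 × 177 = 2478 mm.

2478 mm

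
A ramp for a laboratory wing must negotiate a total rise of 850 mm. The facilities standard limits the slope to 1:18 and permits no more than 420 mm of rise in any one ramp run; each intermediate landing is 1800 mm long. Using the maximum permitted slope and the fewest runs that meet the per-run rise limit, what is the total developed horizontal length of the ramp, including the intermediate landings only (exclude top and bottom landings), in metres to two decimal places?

18.90 m

⌈850/420⌉ = 3 ramp runs. That means 2 intermediate landings.
Ramp run (horizontal) at 1:18: 850 × 18 = 15300 mm.
2 intermediate landings contribute 2 × 1800 = 3600 mm.
Total developed length = 15300 + 3600 = 18900 mm.
= 18.90 m.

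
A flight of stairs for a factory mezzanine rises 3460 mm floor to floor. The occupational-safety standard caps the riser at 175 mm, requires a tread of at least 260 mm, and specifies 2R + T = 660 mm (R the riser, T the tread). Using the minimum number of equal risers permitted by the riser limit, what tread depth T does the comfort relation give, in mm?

314 mm

3460 / 175 = 19.771 → round up to 20 risers.
Riser R = 3460 / 20 = 173 mm, within the 175 mm limit.
From 2R + T = 660: T = 660 − 346 = 314 mm.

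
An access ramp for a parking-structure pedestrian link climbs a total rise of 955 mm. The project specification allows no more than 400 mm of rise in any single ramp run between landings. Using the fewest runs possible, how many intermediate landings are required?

955 / 400 = 2.388 → round up to 3 ramp runs.
3 runs are separated by 2 intermediate landings.

2 intermediate landings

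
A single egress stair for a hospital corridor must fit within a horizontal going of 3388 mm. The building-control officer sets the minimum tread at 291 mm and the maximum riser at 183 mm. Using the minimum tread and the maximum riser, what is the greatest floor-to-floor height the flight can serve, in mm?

2196 mm

Treads that fit: ⌊3388 / 291⌋ = 11.
Risers = treads + 1 = 12.
Maximum height = 12 × 183 = 2196 mm.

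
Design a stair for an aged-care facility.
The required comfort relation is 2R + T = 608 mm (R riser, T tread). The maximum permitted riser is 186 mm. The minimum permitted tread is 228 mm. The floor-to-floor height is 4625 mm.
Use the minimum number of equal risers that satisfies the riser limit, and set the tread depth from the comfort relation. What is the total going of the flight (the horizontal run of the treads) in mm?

5712 mm

⌈4625/186⌉ = 25 risers.
R = 4625 ÷ 25 = 185 mm.
From 2R + T = 608: T = 608 − 370 = 238 mm.
Treads = 25 − 1 = 24; going = 24 × 238 = 5712 mm.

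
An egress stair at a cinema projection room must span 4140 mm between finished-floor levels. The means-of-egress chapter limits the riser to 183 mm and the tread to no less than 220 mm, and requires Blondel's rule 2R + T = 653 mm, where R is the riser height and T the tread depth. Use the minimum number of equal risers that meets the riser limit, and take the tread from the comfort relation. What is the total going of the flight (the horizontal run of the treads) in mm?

⌈4140/183⌉ = 23 risers.
R = 4140 ÷ 23 = 180 mm.
T = 653 − 2·180 = 293 mm, which satisfies the 220 mm minimum.
23 risers give 22 treads; going = 22 × 293 = 6446 mm.

6446 mm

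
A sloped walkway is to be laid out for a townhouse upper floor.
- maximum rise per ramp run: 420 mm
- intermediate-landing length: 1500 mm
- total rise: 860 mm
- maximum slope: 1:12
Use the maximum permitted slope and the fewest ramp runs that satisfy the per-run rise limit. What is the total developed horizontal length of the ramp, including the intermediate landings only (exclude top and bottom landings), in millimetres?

⌈860/420⌉ = 3 ramp runs. That means 2 intermediate landings.
Ramp run (horizontal) at 1:12: 860 × 12 = 10320 mm.
Intermediate landings: 2 × 1500 = 3000 mm.
Developed length = 10320 + 3000 = 13320 mm.

13320 mm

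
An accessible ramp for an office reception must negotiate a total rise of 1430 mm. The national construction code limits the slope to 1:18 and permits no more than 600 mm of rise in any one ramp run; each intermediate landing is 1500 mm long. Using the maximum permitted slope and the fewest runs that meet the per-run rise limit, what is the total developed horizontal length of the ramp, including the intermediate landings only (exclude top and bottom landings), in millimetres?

⌈1430/600⌉ = 3 ramp runs. That means 2 intermediate landings.
Horizontal run for 1430 mm of rise at 1:18 is 1430 × 18 = 25740 mm.
2 intermediate landings contribute 2 × 1500 = 3000 mm.
Developed length = 25740 + 3000 = 28740 mm.

28740 mm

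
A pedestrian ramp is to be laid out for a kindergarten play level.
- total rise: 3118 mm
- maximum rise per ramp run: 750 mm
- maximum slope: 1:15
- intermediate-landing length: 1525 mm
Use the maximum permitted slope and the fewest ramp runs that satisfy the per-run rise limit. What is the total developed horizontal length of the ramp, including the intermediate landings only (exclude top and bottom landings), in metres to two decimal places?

3118 / 750 = 4.157 → round up to 5 ramp runs. That means 4 intermediate landings.
Horizontal run for 3118 mm of rise at 1:15 is 3118 × 15 = 46770 mm.
Intermediate landings: 4 × 1525 = 6100 mm.
Total developed length = 46770 + 6100 = 52870 mm.
= 52.87 m.

52.87 m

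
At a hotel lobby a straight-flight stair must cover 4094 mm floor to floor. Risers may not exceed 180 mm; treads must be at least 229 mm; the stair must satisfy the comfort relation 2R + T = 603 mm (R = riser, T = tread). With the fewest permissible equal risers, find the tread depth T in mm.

4094 / 180 = 22.74, so 23 risers are needed.
Riser R = 4094 / 23 = 178 mm, within the 180 mm limit.
Tread T = 603 − 2 × 178 = 247 mm (≥ 229 mm).

247 mm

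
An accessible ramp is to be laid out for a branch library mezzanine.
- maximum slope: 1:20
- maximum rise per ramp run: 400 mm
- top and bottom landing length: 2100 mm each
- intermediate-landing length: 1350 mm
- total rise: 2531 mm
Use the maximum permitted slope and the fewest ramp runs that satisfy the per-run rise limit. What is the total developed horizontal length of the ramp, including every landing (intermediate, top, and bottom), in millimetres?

⌈2531/400⌉ = 7 ramp runs. That means 6 intermediate landings.
Horizontal run for 2531 mm of rise at 1:20 is 2531 × 20 = 50620 mm.
6 intermediate landings contribute 6 × 1350 = 8100 mm.
Top and bottom landings: 2 × 2100 = 4200 mm.
Total = 50620 + 8100 + 4200 = 62920 mm.

62920 mm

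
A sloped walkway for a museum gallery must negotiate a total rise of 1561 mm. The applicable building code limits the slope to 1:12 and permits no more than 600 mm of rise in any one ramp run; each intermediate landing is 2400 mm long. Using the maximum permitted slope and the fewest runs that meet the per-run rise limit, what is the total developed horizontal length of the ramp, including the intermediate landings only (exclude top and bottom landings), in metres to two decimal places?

1561 / 600 = 2.60, so 3 ramp runs are needed. That means 2 intermediate landings.
Horizontal run for 1561 mm of rise at 1:12 is 1561 × 12 = 18732 mm.
Intermediate landings: 2 × 2400 = 4800 mm.
Developed length = 18732 + 4800 = 23532 mm.
= 23.53 m.

23.53 m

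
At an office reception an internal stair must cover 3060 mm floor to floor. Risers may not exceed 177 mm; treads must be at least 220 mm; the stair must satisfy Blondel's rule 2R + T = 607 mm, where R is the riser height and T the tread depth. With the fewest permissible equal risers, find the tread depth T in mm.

At most 177 each: 3060/177 = 17.29, giving 18 risers.
R = 3060 ÷ 18 = 170 mm.
T = 607 − 2·170 = 267 mm, which satisfies the 220 mm minimum.

267 mm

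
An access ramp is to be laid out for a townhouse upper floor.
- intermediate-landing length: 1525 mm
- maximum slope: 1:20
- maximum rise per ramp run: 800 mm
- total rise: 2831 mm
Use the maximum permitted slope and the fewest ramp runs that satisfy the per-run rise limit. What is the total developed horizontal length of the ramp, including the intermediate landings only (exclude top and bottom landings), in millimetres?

61195 mm

At most 800 each: 2831/800 = 3.54, giving 4 ramp runs. That means 3 intermediate landings.
Ramp run (horizontal) at 1:20: 2831 × 20 = 56620 mm.
3 intermediate landings contribute 3 × 1525 = 4575 mm.
Total developed length = 56620 + 4575 = 61195 mm.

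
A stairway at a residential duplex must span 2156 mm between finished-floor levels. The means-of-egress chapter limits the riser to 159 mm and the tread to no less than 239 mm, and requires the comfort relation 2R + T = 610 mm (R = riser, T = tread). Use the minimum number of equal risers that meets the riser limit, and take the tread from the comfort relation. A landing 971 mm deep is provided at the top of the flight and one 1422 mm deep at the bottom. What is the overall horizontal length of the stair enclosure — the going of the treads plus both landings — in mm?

6319 mm

⌈2156/159⌉ = 14 risers.
Riser R = 2156 / 14 = 154 mm, within the 159 mm limit.
Tread T = 610 − 2 × 154 = 302 mm (≥ 239 mm).
Treads = 14 − 1 = 13; going = 13 × 302 = 3926 mm.
Enclosure = 3926 + 971 + 1422 = 6319 mm.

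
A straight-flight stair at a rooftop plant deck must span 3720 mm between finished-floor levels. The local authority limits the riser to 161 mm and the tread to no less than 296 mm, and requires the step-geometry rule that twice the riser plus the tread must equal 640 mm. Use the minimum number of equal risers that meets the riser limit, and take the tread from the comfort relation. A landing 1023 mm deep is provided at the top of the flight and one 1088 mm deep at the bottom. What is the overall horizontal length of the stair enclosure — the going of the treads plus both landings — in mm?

9701 mm

At most 161 each: 3720/161 = 23.11, giving 24 risers.
Each riser is 3720/24 = 155 mm (≤ 161 mm).
T = 640 − 2·155 = 330 mm, which satisfies the 296 mm minimum.
Going = (24 − 1) × 330 = 7590 mm.
Enclosure = 7590 + 1023 + 1088 = 9701 mm.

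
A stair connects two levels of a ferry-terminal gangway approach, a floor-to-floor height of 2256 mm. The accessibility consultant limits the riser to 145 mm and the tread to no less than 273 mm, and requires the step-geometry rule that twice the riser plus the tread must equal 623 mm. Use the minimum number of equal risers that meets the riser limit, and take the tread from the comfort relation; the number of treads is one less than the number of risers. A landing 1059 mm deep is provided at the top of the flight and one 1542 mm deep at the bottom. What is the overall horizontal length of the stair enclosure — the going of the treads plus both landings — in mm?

2256 / 145 = 15.559 → round up to 16 risers.
Riser R = 2256 / 16 = 141 mm, within the 145 mm limit.
Tread T = 623 − 2 × 141 = 341 mm (≥ 273 mm).
16 risers give 15 treads; going = 15 × 341 = 5115 mm.
Enclosure = 5115 + 1059 + 1542 = 7716 mm.

7716 mm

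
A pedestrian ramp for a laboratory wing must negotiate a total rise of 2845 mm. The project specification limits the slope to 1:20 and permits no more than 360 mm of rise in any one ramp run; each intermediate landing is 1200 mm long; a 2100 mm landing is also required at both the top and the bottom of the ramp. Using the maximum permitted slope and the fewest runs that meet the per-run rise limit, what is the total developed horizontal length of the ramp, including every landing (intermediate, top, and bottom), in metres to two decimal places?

⌈2845/360⌉ = 8 ramp runs. That means 7 intermediate landings.
Horizontal run for 2845 mm of rise at 1:20 is 2845 × 20 = 56900 mm.
Intermediate landings: 7 × 1200 = 8400 mm.
Top and bottom landings: 2 × 2100 = 4200 mm.
Total = 56900 + 8400 + 4200 = 69500 mm.
= 69.50 m.

69.50 m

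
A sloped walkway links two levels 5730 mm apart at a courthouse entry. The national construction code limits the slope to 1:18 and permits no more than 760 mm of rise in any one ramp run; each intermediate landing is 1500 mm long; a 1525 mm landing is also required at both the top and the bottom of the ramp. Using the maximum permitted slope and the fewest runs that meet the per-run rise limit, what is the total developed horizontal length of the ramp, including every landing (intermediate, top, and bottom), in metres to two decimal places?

5730 / 760 = 7.54, so 8 ramp runs are needed. That means 7 intermediate landings.
Horizontal run for 5730 mm of rise at 1:18 is 5730 × 18 = 103140 mm.
Intermediate landings: 7 × 1500 = 10500 mm.
Top and bottom landings: 2 × 1525 = 3050 mm.
Total = 103140 + 10500 + 3050 = 116690 mm.
= 116.69 m.

116.69 m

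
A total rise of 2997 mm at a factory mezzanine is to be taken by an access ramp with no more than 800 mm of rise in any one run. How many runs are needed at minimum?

4 runs

2997 / 800 = 3.746 → round up to 4 ramp runs.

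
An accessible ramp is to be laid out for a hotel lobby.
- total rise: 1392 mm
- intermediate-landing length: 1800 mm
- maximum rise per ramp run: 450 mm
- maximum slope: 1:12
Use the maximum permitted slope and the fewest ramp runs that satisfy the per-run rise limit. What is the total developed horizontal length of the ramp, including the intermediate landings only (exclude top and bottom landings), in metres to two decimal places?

1392 / 450 = 3.093 → round up to 4 ramp runs. That means 3 intermediate landings.
Horizontal run for 1392 mm of rise at 1:12 is 1392 × 12 = 16704 mm.
3 intermediate landings contribute 3 × 1800 = 5400 mm.
Developed length = 16704 + 5400 = 22104 mm.
= 22.10 m.

22.10 m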